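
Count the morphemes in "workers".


Word: "workers"
Morphemes: work + -er + -s
Each morpheme carries meaning
= 3 morphemes


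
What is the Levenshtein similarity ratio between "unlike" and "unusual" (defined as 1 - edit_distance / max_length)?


Word 1: "unlike" (length 6)
Word 2: "unusual" (length 7)
One optimal edit sequence:
  1. keep 'u'
  2. keep 'n'
  3. insert 'u'  (+1)
  4. substitute 'l' -> 's'  (+1)
  5. substitute 'i' -> 'u'  (+1)
  6. substitute 'k' -> 'a'  (+1)
  7. substitute 'e' -> 'l'  (+1)
Edit distance = 5
Max length = max(6, 7) = 7
Similarity = 1 - 5/7
= 0.2857


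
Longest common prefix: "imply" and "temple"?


Word 1: "imply"
Word 2: "temple"
Comparing from start:
  Pos 0: 'i' != 't' (stop)
LCP = "" (length 0)


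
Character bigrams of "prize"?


Word: "prize" (length 5)
Number of bigrams = 5 - 2 + 1 = 4
  Position 0: "pr"
  Position 1: "ri"
  Position 2: "iz"
  Position 3: "ze"
Bigrams = "pr", "ri", "iz", "ze"


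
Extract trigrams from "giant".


Word: "giant" (length 5)
Number of trigrams = 5 - 3 + 1 = 3
  Position 0: "gia"
  Position 1: "ian"
  Position 2: "ant"
Trigrams = "gia", "ian", "ant"


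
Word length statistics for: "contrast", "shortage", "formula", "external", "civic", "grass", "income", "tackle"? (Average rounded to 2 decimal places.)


Lengths: "contrast"=8, "shortage"=8, "formula"=7, "external"=8, "civic"=5, "grass"=5, "income"=6, "tackle"=6
Sum = 53, Count = 8
Average = 53/8 = 6.63
= avg=6.63, min=5, max=8


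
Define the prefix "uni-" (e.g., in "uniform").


Prefix: uni-
As in: uniform -> uni- + form
Meaning = one


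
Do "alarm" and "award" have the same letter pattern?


Pattern of "alarm": [0, 1, 0, 2, 3]
Pattern of "award": [0, 1, 0, 2, 3]
Patterns match
Same pattern = Yes


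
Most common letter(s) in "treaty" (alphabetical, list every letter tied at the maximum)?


Word: "treaty"
Letter counts:
  'a': 1
  'e': 1
  'r': 1
  't': 2
  'y': 1
Maximum count = 2
Most frequent = 't' (2 times each)


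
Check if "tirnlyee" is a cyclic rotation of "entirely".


Word: "entirely", Candidate: "tirnlyee"
Method: check if candidate is substring of word+word
"entirelyentirely" contains "tirnlyee"? No
Is rotation = No


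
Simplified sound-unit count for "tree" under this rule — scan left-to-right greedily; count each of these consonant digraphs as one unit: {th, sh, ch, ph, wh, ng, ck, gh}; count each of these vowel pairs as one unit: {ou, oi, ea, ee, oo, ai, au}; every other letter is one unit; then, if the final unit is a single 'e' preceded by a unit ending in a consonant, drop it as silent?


Word: "tree" (4 letters)
Left-to-right scan:
  (1) 't' (letter)
  (2) 'r' (letter)
  (3) 'ee' (vowel-pair)
Units from scan: 3
Sound units = 3 units


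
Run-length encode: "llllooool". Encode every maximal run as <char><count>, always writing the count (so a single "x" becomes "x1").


String: "llllooool"
Scanning for consecutive runs:
  'l' x 4
  'o' x 4
  'l' x 1
RLE = "l4o4l1"


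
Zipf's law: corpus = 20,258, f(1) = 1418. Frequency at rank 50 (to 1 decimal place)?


Zipf's law: f(r) = f(1) / r
f(1) = 1418
f(50) = 1418 / 50
= 28.4 occurrences


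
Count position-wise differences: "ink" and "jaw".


Comparing character by character (same length = 3):
  Pos 0: 'i' vs 'j' !=
  Pos 1: 'n' vs 'a' !=
  Pos 2: 'k' vs 'w' !=
Hamming distance = 3


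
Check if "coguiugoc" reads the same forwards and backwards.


Word: "coguiugoc"
Reversed: "coguiugoc"
Forward == Backward? coguiugoc == coguiugoc
Palindrome = Yes


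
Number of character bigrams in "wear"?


Word: "wear" (length 4)
Number of 2-grams = length - 2 + 1 = 4 - 2 + 1
= 3


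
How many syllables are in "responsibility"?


Word: "responsibility"
Syllable breakdown: re · spon · si · bil · i · ty
Counting: 6 parts
= 6 syllables


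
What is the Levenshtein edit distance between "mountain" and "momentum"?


Word 1: "mountain" (length 8)
Word 2: "momentum" (length 8)
One optimal edit sequence (insert/delete/substitute each cost 1):
  1. keep 'm'
  2. keep 'o'
  3. insert 'm'  (+1)
  4. substitute 'u' -> 'e'  (+1)
  5. keep 'n'
  6. keep 't'
  7. delete 'a'  (+1)
  8. substitute 'i' -> 'u'  (+1)
  9. substitute 'n' -> 'm'  (+1)
Total edit operations: 5
Edit distance = 5


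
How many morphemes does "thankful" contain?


Word: "thankful"
Morphemes: thank / -ful
Each morpheme carries meaning
= 2 morphemes


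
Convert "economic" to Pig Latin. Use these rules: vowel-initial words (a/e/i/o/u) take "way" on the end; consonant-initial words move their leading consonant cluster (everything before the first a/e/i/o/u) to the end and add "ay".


Word: "economic"
Starts with vowel → add 'way'
Pig Latin = "economicway"


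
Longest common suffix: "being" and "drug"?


Word 1: "being"
Word 2: "drug"
Comparing from end:
  Pos -1: 'g' == 'g'
  Pos -2: 'n' != 'u' (stop)
LCS = "g" (length 1)


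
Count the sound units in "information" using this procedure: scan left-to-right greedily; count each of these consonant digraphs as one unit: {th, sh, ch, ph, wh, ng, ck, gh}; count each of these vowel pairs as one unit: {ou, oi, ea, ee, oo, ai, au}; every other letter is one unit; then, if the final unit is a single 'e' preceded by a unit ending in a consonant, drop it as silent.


Word: "information" (11 letters)
Left-to-right scan:
  (1) 'i' (letter)
  (2) 'n' (letter)
  (3) 'f' (letter)
  (4) 'o' (letter)
  (5) 'r' (letter)
  (6) 'm' (letter)
  (7) 'a' (letter)
  (8) 't' (letter)
  (9) 'i' (letter)
  (10) 'o' (letter)
  (11) 'n' (letter)
Units from scan: 11
Sound units = 11 units


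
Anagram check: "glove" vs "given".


Word 1: "glove" → sorted: eglov
Word 2: "given" → sorted: eginv
Same letters? eglov != eginv
Anagram = No


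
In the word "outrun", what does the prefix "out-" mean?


Prefix: out-
As in: outrun -> out- + run
Meaning = surpass


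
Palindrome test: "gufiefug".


Word: "gufiefug"
Reversed: "gufeifug"
Forward == Backward? gufiefug != gufeifug
Palindrome = No


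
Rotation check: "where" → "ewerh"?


Word: "where", Candidate: "ewerh"
Method: check if candidate is substring of word+word
"wherewhere" contains "ewerh"? No
Is rotation = No


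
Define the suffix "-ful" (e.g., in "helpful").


Suffix: -ful
Example: helpful (help + -ful)
Meaning = full of


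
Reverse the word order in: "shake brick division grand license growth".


Original: "shake brick division grand license growth"
Words (1..n): shake | brick | division | grand | license | growth
Reversed (n..1): growth | license | grand | division | brick | shake
Result = "growth license grand division brick shake"


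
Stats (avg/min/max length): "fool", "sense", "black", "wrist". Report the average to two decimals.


Lengths: "fool"=4, "sense"=5, "black"=5, "wrist"=5
Sum = 19, Count = 4
Average = 19/4 = 4.75
= avg=4.75, min=4, max=5


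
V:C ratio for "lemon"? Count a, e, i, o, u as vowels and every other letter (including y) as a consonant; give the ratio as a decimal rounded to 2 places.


Word: "lemon"
Vowels (a,e,i,o,u): 2
Consonants: 3
Ratio = 2/3
= 0.67


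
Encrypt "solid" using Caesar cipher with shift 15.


Word: "solid"
Shift: 15
Each letter → (letter + shift) mod 26:
  's' (18) + 15 = 7 → 'h'
  'o' (14) + 15 = 3 → 'd'
  'l' (11) + 15 = 0 → 'a'
  'i' (8) + 15 = 23 → 'x'
  'd' (3) + 15 = 18 → 's'
Result = "hdaxs"


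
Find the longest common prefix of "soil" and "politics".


Word 1: "soil"
Word 2: "politics"
Comparing from start:
  Pos 0: 's' != 'p' (stop)
LCP = "" (length 0)


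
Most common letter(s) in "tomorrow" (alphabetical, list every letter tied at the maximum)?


Word: "tomorrow"
Letter counts:
  'm': 1
  'o': 3
  'r': 2
  't': 1
  'w': 1
Maximum count = 3
Most frequent = 'o' (3 times each)


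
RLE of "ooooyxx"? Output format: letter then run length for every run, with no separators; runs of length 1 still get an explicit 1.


String: "ooooyxx"
Scanning for consecutive runs:
  'o' x 4
  'y' x 1
  'x' x 2
RLE = "o4y1x2"


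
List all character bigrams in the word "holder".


Word: "holder" (length 6)
Number of bigrams = 6 - 2 + 1 = 5
  Position 0: "ho"
  Position 1: "ol"
  Position 2: "ld"
  Position 3: "de"
  Position 4: "er"
Bigrams = "ho", "ol", "ld", "de", "er"


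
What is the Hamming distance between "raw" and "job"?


Comparing character by character (same length = 3):
  Pos 0: 'r' vs 'j' !=
  Pos 1: 'a' vs 'o' !=
  Pos 2: 'w' vs 'b' !=
Hamming distance = 3


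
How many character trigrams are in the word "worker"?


Word: "worker" (length 6)
Number of 3-grams = length - 3 + 1 = 6 - 3 + 1
= 4


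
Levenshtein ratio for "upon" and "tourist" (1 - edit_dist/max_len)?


Word 1: "upon" (length 4)
Word 2: "tourist" (length 7)
One optimal edit sequence:
  1. insert 't'  (+1)
  2. insert 'o'  (+1)
  3. keep 'u'
  4. insert 'r'  (+1)
  5. substitute 'p' -> 'i'  (+1)
  6. substitute 'o' -> 's'  (+1)
  7. substitute 'n' -> 't'  (+1)
Edit distance = 6
Max length = max(4, 7) = 7
Similarity = 1 - 6/7
= 0.1429


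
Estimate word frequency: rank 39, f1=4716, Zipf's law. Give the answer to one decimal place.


Zipf's law: f(r) = f(1) / r
f(1) = 4716
f(39) = 4716 / 39
= 120.9 occurrences


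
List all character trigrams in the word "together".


Word: "together" (length 8)
Number of trigrams = 8 - 3 + 1 = 6
  Position 0: "tog"
  Position 1: "oge"
  Position 2: "get"
  Position 3: "eth"
  Position 4: "the"
  Position 5: "her"
Trigrams = "tog", "oge", "get", "eth", "the", "her"


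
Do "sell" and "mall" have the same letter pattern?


Pattern of "sell": [0, 1, 2, 2]
Pattern of "mall": [0, 1, 2, 2]
Patterns match
Same pattern = Yes


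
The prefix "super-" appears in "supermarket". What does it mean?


Prefix: super-
As in: supermarket -> super- + market
Meaning = above / beyond


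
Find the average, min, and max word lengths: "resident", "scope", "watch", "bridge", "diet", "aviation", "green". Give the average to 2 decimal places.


Lengths: "resident"=8, "scope"=5, "watch"=5, "bridge"=6, "diet"=4, "aviation"=8, "green"=5
Sum = 41, Count = 7
Average = 41/7 = 5.86
= avg=5.86, min=4, max=8


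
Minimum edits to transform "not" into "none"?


Word 1: "not" (length 3)
Word 2: "none" (length 4)
One optimal edit sequence (insert/delete/substitute each cost 1):
  1. keep 'n'
  2. keep 'o'
  3. insert 'n'  (+1)
  4. substitute 't' -> 'e'  (+1)
Total edit operations: 2
Edit distance = 2


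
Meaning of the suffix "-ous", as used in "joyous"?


Suffix: -ous
As in: joyous -> joy + -ous
Meaning = having quality of


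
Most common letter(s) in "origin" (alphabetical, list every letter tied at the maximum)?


Word: "origin"
Letter counts:
  'g': 1
  'i': 2
  'n': 1
  'o': 1
  'r': 1
Maximum count = 2
Most frequent = 'i' (2 times each)


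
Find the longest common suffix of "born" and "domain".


Word 1: "born"
Word 2: "domain"
Comparing from end:
  Pos -1: 'n' == 'n'
  Pos -2: 'r' != 'i' (stop)
LCS = "n" (length 1)


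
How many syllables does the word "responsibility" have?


Word: "responsibility"
Syllable breakdown: re | spon | si | bil | i | ty
Counting: 6 parts
= 6 syllables


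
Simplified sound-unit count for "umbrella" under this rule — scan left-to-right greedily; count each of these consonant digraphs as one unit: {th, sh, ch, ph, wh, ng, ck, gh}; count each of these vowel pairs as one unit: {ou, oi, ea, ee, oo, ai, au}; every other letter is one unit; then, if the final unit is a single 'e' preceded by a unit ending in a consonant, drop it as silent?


Word: "umbrella" (8 letters)
Left-to-right scan:
  (1) 'u' (letter)
  (2) 'm' (letter)
  (3) 'b' (letter)
  (4) 'r' (letter)
  (5) 'e' (letter)
  (6) 'l' (letter)
  (7) 'l' (letter)
  (8) 'a' (letter)
Units from scan: 8
Sound units = 8 units


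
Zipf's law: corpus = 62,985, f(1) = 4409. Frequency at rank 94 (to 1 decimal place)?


Zipf's law: f(r) = f(1) / r
f(1) = 4409
f(94) = 4409 / 94
= 46.9 occurrences


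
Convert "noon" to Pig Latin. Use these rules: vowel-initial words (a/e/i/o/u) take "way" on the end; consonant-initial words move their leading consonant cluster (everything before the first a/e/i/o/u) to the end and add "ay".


Word: "noon"
Starts with consonant(s) → move to end, add 'ay'
Consonant cluster: "n"
Pig Latin = "oonnay"


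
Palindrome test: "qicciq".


Word: "qicciq"
Reversed: "qicciq"
Forward == Backward? qicciq == qicciq
Palindrome = Yes


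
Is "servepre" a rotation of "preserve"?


Word: "preserve", Candidate: "servepre"
Method: check if candidate is substring of word+word
"preservepreserve" contains "servepre"? Yes
Is rotation = Yes


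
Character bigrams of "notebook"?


Word: "notebook" (length 8)
Number of bigrams = 8 - 2 + 1 = 7
  Position 0: "no"
  Position 1: "ot"
  Position 2: "te"
  Position 3: "eb"
  Position 4: "bo"
  Position 5: "oo"
  Position 6: "ok"
Bigrams = "no", "ot", "te", "eb", "bo", "oo", "ok"


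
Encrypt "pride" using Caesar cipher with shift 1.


Word: "pride"
Shift: 1
Each letter → (letter + shift) mod 26:
  'p' (15) + 1 = 16 → 'q'
  'r' (17) + 1 = 18 → 's'
  'i' (8) + 1 = 9 → 'j'
  'd' (3) + 1 = 4 → 'e'
  'e' (4) + 1 = 5 → 'f'
Result = "qsjef"


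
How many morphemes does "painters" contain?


Word: "painters"
Morphemes: paint + -er + -s
Each morpheme carries meaning
= 3 morphemes


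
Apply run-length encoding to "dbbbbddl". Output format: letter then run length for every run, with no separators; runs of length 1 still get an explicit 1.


String: "dbbbbddl"
Scanning for consecutive runs:
  'd' x 1
  'b' x 4
  'd' x 2
  'l' x 1
RLE = "d1b4d2l1"


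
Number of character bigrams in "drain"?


Word: "drain" (length 5)
Number of 2-grams = length - 2 + 1 = 5 - 2 + 1
= 4


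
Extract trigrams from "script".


Word: "script" (length 6)
Number of trigrams = 6 - 3 + 1 = 4
  Position 0: "scr"
  Position 1: "cri"
  Position 2: "rip"
  Position 3: "ipt"
Trigrams = "scr", "cri", "rip", "ipt"


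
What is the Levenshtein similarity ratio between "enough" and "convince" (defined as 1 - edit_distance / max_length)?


Word 1: "enough" (length 6)
Word 2: "convince" (length 8)
One optimal edit sequence:
  1. insert 'c'  (+1)
  2. substitute 'e' -> 'o'  (+1)
  3. keep 'n'
  4. insert 'v'  (+1)
  5. substitute 'o' -> 'i'  (+1)
  6. substitute 'u' -> 'n'  (+1)
  7. substitute 'g' -> 'c'  (+1)
  8. substitute 'h' -> 'e'  (+1)
Edit distance = 7
Max length = max(6, 8) = 8
Similarity = 1 - 7/8
= 0.1250


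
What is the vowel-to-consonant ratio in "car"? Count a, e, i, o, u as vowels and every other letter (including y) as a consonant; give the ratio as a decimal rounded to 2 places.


Word: "car"
Vowels (a,e,i,o,u): 1
Consonants: 2
Ratio = 1/2
= 0.50


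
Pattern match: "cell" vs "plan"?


Pattern of "cell": [0, 1, 2, 2]
Pattern of "plan": [0, 1, 2, 3]
Patterns do not match
Same pattern = No


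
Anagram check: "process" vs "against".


Word 1: "process" → sorted: ceoprss
Word 2: "against" → sorted: aaginst
Same letters? ceoprss != aaginst
Anagram = No


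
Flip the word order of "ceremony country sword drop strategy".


Original: "ceremony country sword drop strategy"
Words (1..n): ceremony | country | sword | drop | strategy
Reversed (n..1): strategy | drop | sword | country | ceremony
Result = "strategy drop sword country ceremony"


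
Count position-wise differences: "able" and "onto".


Comparing character by character (same length = 4):
  Pos 0: 'a' vs 'o' !=
  Pos 1: 'b' vs 'n' !=
  Pos 2: 'l' vs 't' !=
  Pos 3: 'e' vs 'o' !=
Hamming distance = 4


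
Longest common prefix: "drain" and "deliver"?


Word 1: "drain"
Word 2: "deliver"
Comparing from start:
  Pos 0: 'd' == 'd'
  Pos 1: 'r' != 'e' (stop)
LCP = "d" (length 1)


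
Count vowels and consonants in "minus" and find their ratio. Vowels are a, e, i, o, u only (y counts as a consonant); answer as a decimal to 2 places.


Word: "minus"
Vowels (a,e,i,o,u): 2
Consonants: 3
Ratio = 2/3
= 0.67


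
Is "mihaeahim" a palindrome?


Word: "mihaeahim"
Reversed: "mihaeahim"
Forward == Backward? mihaeahim == mihaeahim
Palindrome = Yes


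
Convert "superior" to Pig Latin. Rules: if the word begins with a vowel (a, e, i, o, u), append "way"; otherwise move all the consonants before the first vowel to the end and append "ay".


Word: "superior"
Starts with consonant(s) → move to end, add 'ay'
Consonant cluster: "s"
Pig Latin = "uperiorsay"


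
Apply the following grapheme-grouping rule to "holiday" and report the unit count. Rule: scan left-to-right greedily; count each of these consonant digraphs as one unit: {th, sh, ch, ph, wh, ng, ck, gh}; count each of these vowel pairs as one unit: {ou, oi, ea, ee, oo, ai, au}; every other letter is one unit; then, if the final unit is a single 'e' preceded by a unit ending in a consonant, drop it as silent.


Word: "holiday" (7 letters)
Left-to-right scan:
  1. 'h' (letter)
  2. 'o' (letter)
  3. 'l' (letter)
  4. 'i' (letter)
  5. 'd' (letter)
  6. 'a' (letter)
  7. 'y' (letter)
Units from scan: 7
Sound units = 7 units


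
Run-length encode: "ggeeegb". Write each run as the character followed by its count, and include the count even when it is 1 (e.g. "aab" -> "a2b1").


String: "ggeeegb"
Scanning for consecutive runs:
  'g' x 2
  'e' x 3
  'g' x 1
  'b' x 1
RLE = "g2e3g1b1"


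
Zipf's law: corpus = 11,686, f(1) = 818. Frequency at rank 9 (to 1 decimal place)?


Zipf's law: f(r) = f(1) / r
f(1) = 818
f(9) = 818 / 9
= 90.9 occurrences


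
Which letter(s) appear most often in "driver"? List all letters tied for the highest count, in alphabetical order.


Word: "driver"
Letter counts:
  'd': 1
  'e': 1
  'i': 1
  'r': 2
  'v': 1
Maximum count = 2
Most frequent = 'r' (2 times each)


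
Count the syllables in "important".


Word: "important"
Syllable breakdown: im-por-tant
Counting: 3 parts
= 3 syllables


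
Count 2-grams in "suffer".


Word: "suffer" (length 6)
Number of 2-grams = length - 2 + 1 = 6 - 2 + 1
= 5


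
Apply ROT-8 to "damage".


Word: "damage"
Shift: 8
Each letter → (letter + shift) mod 26:
  'd' (3) + 8 = 11 → 'l'
  'a' (0) + 8 = 8 → 'i'
  'm' (12) + 8 = 20 → 'u'
  'a' (0) + 8 = 8 → 'i'
  'g' (6) + 8 = 14 → 'o'
  'e' (4) + 8 = 12 → 'm'
Result = "liuiom"


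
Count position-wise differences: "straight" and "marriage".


Comparing character by character (same length = 8):
  Pos 0: 's' vs 'm' !=
  Pos 1: 't' vs 'a' !=
  Pos 2: 'r' vs 'r' =
  Pos 3: 'a' vs 'r' !=
  Pos 4: 'i' vs 'i' =
  Pos 5: 'g' vs 'a' !=
  Pos 6: 'h' vs 'g' !=
  Pos 7: 't' vs 'e' !=
Hamming distance = 6


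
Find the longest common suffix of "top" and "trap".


Word 1: "top"
Word 2: "trap"
Comparing from end:
  Pos -1: 'p' == 'p'
  Pos -2: 'o' != 'a' (stop)
LCS = "p" (length 1)


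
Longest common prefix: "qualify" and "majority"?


Word 1: "qualify"
Word 2: "majority"
Comparing from start:
  Pos 0: 'q' != 'm' (stop)
LCP = "" (length 0)


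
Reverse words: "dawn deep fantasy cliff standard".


Original: "dawn deep fantasy cliff standard"
Words (1..n): dawn | deep | fantasy | cliff | standard
Reversed (n..1): standard | cliff | fantasy | deep | dawn
Result = "standard cliff fantasy deep dawn"


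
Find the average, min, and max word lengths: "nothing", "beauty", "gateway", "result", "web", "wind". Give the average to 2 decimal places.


Lengths: "nothing"=7, "beauty"=6, "gateway"=7, "result"=6, "web"=3, "wind"=4
Sum = 33, Count = 6
Average = 33/6 = 5.50
= avg=5.50, min=3, max=7


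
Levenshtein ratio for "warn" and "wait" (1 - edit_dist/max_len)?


Word 1: "warn" (length 4)
Word 2: "wait" (length 4)
One optimal edit sequence:
  1. keep 'w'
  2. keep 'a'
  3. substitute 'r' -> 'i'  (+1)
  4. substitute 'n' -> 't'  (+1)
Edit distance = 2
Max length = max(4, 4) = 4
Similarity = 1 - 2/4
= 0.5000


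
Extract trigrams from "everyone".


Word: "everyone" (length 8)
Number of trigrams = 8 - 3 + 1 = 6
  Position 0: "eve"
  Position 1: "ver"
  Position 2: "ery"
  Position 3: "ryo"
  Position 4: "yon"
  Position 5: "one"
Trigrams = "eve", "ver", "ery", "ryo", "yon", "one"


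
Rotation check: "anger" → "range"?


Word: "anger", Candidate: "range"
Method: check if candidate is substring of word+word
"angeranger" contains "range"? Yes
Is rotation = Yes


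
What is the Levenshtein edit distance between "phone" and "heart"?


Word 1: "phone" (length 5)
Word 2: "heart" (length 5)
One optimal edit sequence (insert/delete/substitute each cost 1):
  1. substitute 'p' -> 'h'  (+1)
  2. substitute 'h' -> 'e'  (+1)
  3. substitute 'o' -> 'a'  (+1)
  4. substitute 'n' -> 'r'  (+1)
  5. substitute 'e' -> 't'  (+1)
Total edit operations: 5
Edit distance = 5


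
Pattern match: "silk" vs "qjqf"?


Pattern of "silk": [0, 1, 2, 3]
Pattern of "qjqf": [0, 1, 0, 2]
Patterns do not match
Same pattern = No


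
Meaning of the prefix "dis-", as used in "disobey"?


Prefix: dis-
Example: disobey = dis- + obey
Meaning = not / opposite


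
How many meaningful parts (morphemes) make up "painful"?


Word: "painful"
Morphemes: pain | -ful
Each morpheme carries meaning
= 2 morphemes


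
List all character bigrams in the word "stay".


Word: "stay" (length 4)
Number of bigrams = 4 - 2 + 1 = 3
  Position 0: "st"
  Position 1: "ta"
  Position 2: "ay"
Bigrams = "st", "ta", "ay"


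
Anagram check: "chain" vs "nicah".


Word 1: "chain" → sorted: achin
Word 2: "nicah" → sorted: achin
Same letters? achin == achin
Anagram = Yes


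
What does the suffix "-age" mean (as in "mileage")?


Suffix: -age
As in: mileage -> mile + -age
Meaning = result / collection


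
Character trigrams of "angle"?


Word: "angle" (length 5)
Number of trigrams = 5 - 3 + 1 = 3
  Position 0: "ang"
  Position 1: "ngl"
  Position 2: "gle"
Trigrams = "ang", "ngl", "gle"


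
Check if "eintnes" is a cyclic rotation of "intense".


Word: "intense", Candidate: "eintnes"
Method: check if candidate is substring of word+word
"intenseintense" contains "eintnes"? No
Is rotation = No


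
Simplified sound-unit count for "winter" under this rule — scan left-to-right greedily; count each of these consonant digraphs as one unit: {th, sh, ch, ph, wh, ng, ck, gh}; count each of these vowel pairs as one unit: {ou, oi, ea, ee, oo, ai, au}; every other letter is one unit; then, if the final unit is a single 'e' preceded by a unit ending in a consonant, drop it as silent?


Word: "winter" (6 letters)
Left-to-right scan:
  (1) 'w' (letter)
  (2) 'i' (letter)
  (3) 'n' (letter)
  (4) 't' (letter)
  (5) 'e' (letter)
  (6) 'r' (letter)
Units from scan: 6
Sound units = 6 units


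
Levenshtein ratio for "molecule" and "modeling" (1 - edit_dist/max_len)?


Word 1: "molecule" (length 8)
Word 2: "modeling" (length 8)
One optimal edit sequence:
  1. keep 'm'
  2. keep 'o'
  3. substitute 'l' -> 'd'  (+1)
  4. keep 'e'
  5. substitute 'c' -> 'l'  (+1)
  6. substitute 'u' -> 'i'  (+1)
  7. substitute 'l' -> 'n'  (+1)
  8. substitute 'e' -> 'g'  (+1)
Edit distance = 5
Max length = max(8, 8) = 8
Similarity = 1 - 5/8
= 0.3750


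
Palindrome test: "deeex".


Word: "deeex"
Reversed: "xeeed"
Forward == Backward? deeex != xeeed
Palindrome = No


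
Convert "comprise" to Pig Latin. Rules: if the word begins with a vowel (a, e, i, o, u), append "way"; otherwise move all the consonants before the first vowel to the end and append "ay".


Word: "comprise"
Starts with consonant(s) → move to end, add 'ay'
Consonant cluster: "c"
Pig Latin = "omprisecay"


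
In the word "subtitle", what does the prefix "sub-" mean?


Prefix: sub-
Example: subtitle (sub- + title)
Meaning = under / below


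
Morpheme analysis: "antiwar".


Word: "antiwar"
Morphemes: anti- | war
Each morpheme carries meaning
= 2 morphemes


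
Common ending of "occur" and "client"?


Word 1: "occur"
Word 2: "client"
Comparing from end:
  Pos -1: 'r' != 't' (stop)
LCS = "" (length 0)


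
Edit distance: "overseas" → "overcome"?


Word 1: "overseas" (length 8)
Word 2: "overcome" (length 8)
One optimal edit sequence (insert/delete/substitute each cost 1):
  1. keep 'o'
  2. keep 'v'
  3. keep 'e'
  4. keep 'r'
  5. substitute 's' -> 'c'  (+1)
  6. substitute 'e' -> 'o'  (+1)
  7. substitute 'a' -> 'm'  (+1)
  8. substitute 's' -> 'e'  (+1)
Total edit operations: 4
Edit distance = 4


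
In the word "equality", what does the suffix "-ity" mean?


Suffix: -ity
Example: equality (equal + -ity)
Meaning = quality of


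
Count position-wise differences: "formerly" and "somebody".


Comparing character by character (same length = 8):
  Pos 0: 'f' vs 's' !=
  Pos 1: 'o' vs 'o' =
  Pos 2: 'r' vs 'm' !=
  Pos 3: 'm' vs 'e' !=
  Pos 4: 'e' vs 'b' !=
  Pos 5: 'r' vs 'o' !=
  Pos 6: 'l' vs 'd' !=
  Pos 7: 'y' vs 'y' =
Hamming distance = 6


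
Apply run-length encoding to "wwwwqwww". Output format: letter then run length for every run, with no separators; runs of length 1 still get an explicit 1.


String: "wwwwqwww"
Scanning for consecutive runs:
  'w' x 4
  'q' x 1
  'w' x 3
RLE = "w4q1w3"


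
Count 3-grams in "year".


Word: "year" (length 4)
Number of 3-grams = length - 3 + 1 = 4 - 3 + 1
= 2


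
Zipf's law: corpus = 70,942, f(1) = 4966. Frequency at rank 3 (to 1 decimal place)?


Zipf's law: f(r) = f(1) / r
f(1) = 4966
f(3) = 4966 / 3
= 1655.3 occurrences


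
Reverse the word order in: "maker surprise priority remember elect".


Original: "maker surprise priority remember elect"
Words (1..n): maker | surprise | priority | remember | elect
Reversed (n..1): elect | remember | priority | surprise | maker
Result = "elect remember priority surprise maker"


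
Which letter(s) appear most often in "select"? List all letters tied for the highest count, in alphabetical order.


Word: "select"
Letter counts:
  'c': 1
  'e': 2
  'l': 1
  's': 1
  't': 1
Maximum count = 2
Most frequent = 'e' (2 times each)


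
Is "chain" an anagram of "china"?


Word 1: "china" → sorted: achin
Word 2: "chain" → sorted: achin
Same letters? achin == achin
Anagram = Yes


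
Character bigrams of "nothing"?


Word: "nothing" (length 7)
Number of bigrams = 7 - 2 + 1 = 6
  Position 0: "no"
  Position 1: "ot"
  Position 2: "th"
  Position 3: "hi"
  Position 4: "in"
  Position 5: "ng"
Bigrams = "no", "ot", "th", "hi", "in", "ng"


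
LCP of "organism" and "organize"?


Word 1: "organism"
Word 2: "organize"
Comparing from start:
  Pos 0: 'o' == 'o'
  Pos 1: 'r' == 'r'
  Pos 2: 'g' == 'g'
  Pos 3: 'a' == 'a'
  Pos 4: 'n' == 'n'
  Pos 5: 'i' == 'i'
  Pos 6: 's' != 'z' (stop)
LCP = "organi" (length 6)


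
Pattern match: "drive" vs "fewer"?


Pattern of "drive": [0, 1, 2, 3, 4]
Pattern of "fewer": [0, 1, 2, 1, 3]
Patterns do not match
Same pattern = No


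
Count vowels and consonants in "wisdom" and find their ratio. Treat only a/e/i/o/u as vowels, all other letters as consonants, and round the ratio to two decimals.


Word: "wisdom"
Vowels (a,e,i,o,u): 2
Consonants: 4
Ratio = 2/4
= 0.50


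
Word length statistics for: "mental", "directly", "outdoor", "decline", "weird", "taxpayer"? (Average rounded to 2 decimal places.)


Lengths: "mental"=6, "directly"=8, "outdoor"=7, "decline"=7, "weird"=5, "taxpayer"=8
Sum = 41, Count = 6
Average = 41/6 = 6.83
= avg=6.83, min=5, max=8


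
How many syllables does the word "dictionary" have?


Word: "dictionary"
Syllable breakdown: dic-tion-ar-y
Counting: 4 parts
= 4 syllables


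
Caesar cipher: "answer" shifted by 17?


Word: "answer"
Shift: 17
Each letter → (letter + shift) mod 26:
  'a' (0) + 17 = 17 → 'r'
  'n' (13) + 17 = 4 → 'e'
  's' (18) + 17 = 9 → 'j'
  'w' (22) + 17 = 13 → 'n'
  'e' (4) + 17 = 21 → 'v'
  'r' (17) + 17 = 8 → 'i'
Result = "rejnvi"


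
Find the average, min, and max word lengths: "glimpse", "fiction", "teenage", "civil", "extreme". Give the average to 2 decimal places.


Lengths: "glimpse"=7, "fiction"=7, "teenage"=7, "civil"=5, "extreme"=7
Sum = 33, Count = 5
Average = 33/5 = 6.60
= avg=6.60, min=5, max=7


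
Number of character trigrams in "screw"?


Word: "screw" (length 5)
Number of 3-grams = length - 3 + 1 = 5 - 3 + 1
= 3


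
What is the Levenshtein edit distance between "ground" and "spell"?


Word 1: "ground" (length 6)
Word 2: "spell" (length 5)
One optimal edit sequence (insert/delete/substitute each cost 1):
  1. delete 'g'  (+1)
  2. substitute 'r' -> 's'  (+1)
  3. substitute 'o' -> 'p'  (+1)
  4. substitute 'u' -> 'e'  (+1)
  5. substitute 'n' -> 'l'  (+1)
  6. substitute 'd' -> 'l'  (+1)
Total edit operations: 6
Edit distance = 6


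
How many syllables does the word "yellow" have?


Word: "yellow"
Syllable breakdown: yel · low
Counting: 2 parts
= 2 syllables


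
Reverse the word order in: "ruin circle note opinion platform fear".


Original: "ruin circle note opinion platform fear"
Words (1..n): ruin | circle | note | opinion | platform | fear
Reversed (n..1): fear | platform | opinion | note | circle | ruin
Result = "fear platform opinion note circle ruin"


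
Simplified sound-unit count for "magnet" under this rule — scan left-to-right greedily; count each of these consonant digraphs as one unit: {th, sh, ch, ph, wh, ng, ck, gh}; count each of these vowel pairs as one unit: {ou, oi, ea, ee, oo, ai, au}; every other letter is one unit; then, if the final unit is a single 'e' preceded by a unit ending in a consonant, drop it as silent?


Word: "magnet" (6 letters)
Left-to-right scan:
  (1) 'm' (letter)
  (2) 'a' (letter)
  (3) 'g' (letter)
  (4) 'n' (letter)
  (5) 'e' (letter)
  (6) 't' (letter)
Units from scan: 6
Sound units = 6 units


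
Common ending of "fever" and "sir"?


Word 1: "fever"
Word 2: "sir"
Comparing from end:
  Pos -1: 'r' == 'r'
  Pos -2: 'e' != 'i' (stop)
LCS = "r" (length 1)


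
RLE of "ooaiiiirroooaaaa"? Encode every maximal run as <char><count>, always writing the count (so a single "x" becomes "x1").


String: "ooaiiiirroooaaaa"
Scanning for consecutive runs:
  'o' x 2
  'a' x 1
  'i' x 4
  'r' x 2
  'o' x 3
  'a' x 4
RLE = "o2a1i4r2o3a4"


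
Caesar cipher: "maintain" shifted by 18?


Word: "maintain"
Shift: 18
Each letter → (letter + shift) mod 26:
  'm' (12) + 18 = 4 → 'e'
  'a' (0) + 18 = 18 → 's'
  'i' (8) + 18 = 0 → 'a'
  'n' (13) + 18 = 5 → 'f'
  't' (19) + 18 = 11 → 'l'
  'a' (0) + 18 = 18 → 's'
  'i' (8) + 18 = 0 → 'a'
  'n' (13) + 18 = 5 → 'f'
Result = "esaflsaf"


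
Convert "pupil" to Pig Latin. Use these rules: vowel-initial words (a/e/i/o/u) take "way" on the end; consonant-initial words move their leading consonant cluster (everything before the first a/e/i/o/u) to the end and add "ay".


Word: "pupil"
Starts with consonant(s) → move to end, add 'ay'
Consonant cluster: "p"
Pig Latin = "upilpay"


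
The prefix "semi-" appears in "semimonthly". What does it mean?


Prefix: semi-
Example: semimonthly (semi- + monthly)
Meaning = half


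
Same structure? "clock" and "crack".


Pattern of "clock": [0, 1, 2, 0, 3]
Pattern of "crack": [0, 1, 2, 0, 3]
Patterns match
Same pattern = Yes


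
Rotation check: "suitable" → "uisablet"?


Word: "suitable", Candidate: "uisablet"
Method: check if candidate is substring of word+word
"suitablesuitable" contains "uisablet"? No
Is rotation = No


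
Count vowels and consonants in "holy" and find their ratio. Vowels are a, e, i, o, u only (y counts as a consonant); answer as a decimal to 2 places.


Word: "holy"
Vowels (a,e,i,o,u): 1
Consonants: 3
Ratio = 1/3
= 0.33


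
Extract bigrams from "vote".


Word: "vote" (length 4)
Number of bigrams = 4 - 2 + 1 = 3
  Position 0: "vo"
  Position 1: "ot"
  Position 2: "te"
Bigrams = "vo", "ot", "te"


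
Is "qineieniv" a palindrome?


Word: "qineieniv"
Reversed: "vineieniq"
Forward == Backward? qineieniv != vineieniq
Palindrome = No


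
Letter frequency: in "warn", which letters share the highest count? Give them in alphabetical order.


Word: "warn"
Letter counts:
  'a': 1
  'n': 1
  'r': 1
  'w': 1
Maximum count = 1
Most frequent = 'a', 'n', 'r', 'w' (1 time each)


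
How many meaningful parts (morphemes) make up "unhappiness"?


Word: "unhappiness"
Morphemes: un- | happi | -ness
Each morpheme carries meaning
= 3 morphemes


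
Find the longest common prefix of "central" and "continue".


Word 1: "central"
Word 2: "continue"
Comparing from start:
  Pos 0: 'c' == 'c'
  Pos 1: 'e' != 'o' (stop)
LCP = "c" (length 1)


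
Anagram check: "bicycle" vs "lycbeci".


Word 1: "bicycle" → sorted: bcceily
Word 2: "lycbeci" → sorted: bcceily
Same letters? bcceily == bcceily
Anagram = Yes


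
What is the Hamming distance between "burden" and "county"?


Comparing character by character (same length = 6):
  Pos 0: 'b' vs 'c' !=
  Pos 1: 'u' vs 'o' !=
  Pos 2: 'r' vs 'u' !=
  Pos 3: 'd' vs 'n' !=
  Pos 4: 'e' vs 't' !=
  Pos 5: 'n' vs 'y' !=
Hamming distance = 6


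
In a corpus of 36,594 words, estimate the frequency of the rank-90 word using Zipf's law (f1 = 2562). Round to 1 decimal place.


Zipf's law: f(r) = f(1) / r
f(1) = 2562
f(90) = 2562 / 90
= 28.5 occurrences


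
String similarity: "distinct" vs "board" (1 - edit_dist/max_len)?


Word 1: "distinct" (length 8)
Word 2: "board" (length 5)
One optimal edit sequence:
  1. delete 'd'  (+1)
  2. delete 'i'  (+1)
  3. delete 's'  (+1)
  4. substitute 't' -> 'b'  (+1)
  5. substitute 'i' -> 'o'  (+1)
  6. substitute 'n' -> 'a'  (+1)
  7. substitute 'c' -> 'r'  (+1)
  8. substitute 't' -> 'd'  (+1)
Edit distance = 8
Max length = max(8, 5) = 8
Similarity = 1 - 8/8
= 0.0000


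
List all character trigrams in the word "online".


Word: "online" (length 6)
Number of trigrams = 6 - 3 + 1 = 4
  Position 0: "onl"
  Position 1: "nli"
  Position 2: "lin"
  Position 3: "ine"
Trigrams = "onl", "nli", "lin", "ine"


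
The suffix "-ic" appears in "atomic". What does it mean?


Suffix: -ic
Example: atomic (atom + -ic)
Meaning = relating to


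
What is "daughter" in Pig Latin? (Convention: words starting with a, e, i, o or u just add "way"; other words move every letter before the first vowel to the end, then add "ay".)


Word: "daughter"
Starts with consonant(s) → move to end, add 'ay'
Consonant cluster: "d"
Pig Latin = "aughterday"


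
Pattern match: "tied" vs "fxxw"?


Pattern of "tied": [0, 1, 2, 3]
Pattern of "fxxw": [0, 1, 1, 2]
Patterns do not match
Same pattern = No


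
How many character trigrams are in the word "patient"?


Word: "patient" (length 7)
Number of 3-grams = length - 3 + 1 = 7 - 3 + 1
= 5


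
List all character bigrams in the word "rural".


Word: "rural" (length 5)
Number of bigrams = 5 - 2 + 1 = 4
  Position 0: "ru"
  Position 1: "ur"
  Position 2: "ra"
  Position 3: "al"
Bigrams = "ru", "ur", "ra", "al"


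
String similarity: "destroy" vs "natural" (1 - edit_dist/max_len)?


Word 1: "destroy" (length 7)
Word 2: "natural" (length 7)
One optimal edit sequence:
  1. substitute 'd' -> 'n'  (+1)
  2. substitute 'e' -> 'a'  (+1)
  3. substitute 's' -> 't'  (+1)
  4. substitute 't' -> 'u'  (+1)
  5. keep 'r'
  6. substitute 'o' -> 'a'  (+1)
  7. substitute 'y' -> 'l'  (+1)
Edit distance = 6
Max length = max(7, 7) = 7
Similarity = 1 - 6/7
= 0.1429


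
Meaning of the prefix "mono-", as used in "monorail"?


Prefix: mono-
Example: monorail (mono- + rail)
Meaning = one


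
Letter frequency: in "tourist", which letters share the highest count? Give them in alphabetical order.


Word: "tourist"
Letter counts:
  'i': 1
  'o': 1
  'r': 1
  's': 1
  't': 2
  'u': 1
Maximum count = 2
Most frequent = 't' (2 times each)


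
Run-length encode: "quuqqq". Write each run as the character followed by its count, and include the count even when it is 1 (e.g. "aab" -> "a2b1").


String: "quuqqq"
Scanning for consecutive runs:
  'q' x 1
  'u' x 2
  'q' x 3
RLE = "q1u2q3"


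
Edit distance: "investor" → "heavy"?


Word 1: "investor" (length 8)
Word 2: "heavy" (length 5)
One optimal edit sequence (insert/delete/substitute each cost 1):
  1. delete 'i'  (+1)
  2. delete 'n'  (+1)
  3. substitute 'v' -> 'h'  (+1)
  4. keep 'e'
  5. delete 's'  (+1)
  6. substitute 't' -> 'a'  (+1)
  7. substitute 'o' -> 'v'  (+1)
  8. substitute 'r' -> 'y'  (+1)
Total edit operations: 7
Edit distance = 7


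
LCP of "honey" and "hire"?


Word 1: "honey"
Word 2: "hire"
Comparing from start:
  Pos 0: 'h' == 'h'
  Pos 1: 'o' != 'i' (stop)
LCP = "h" (length 1)


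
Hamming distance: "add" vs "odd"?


Comparing character by character (same length = 3):
  Pos 0: 'a' vs 'o' !=
  Pos 1: 'd' vs 'd' =
  Pos 2: 'd' vs 'd' =
Hamming distance = 1


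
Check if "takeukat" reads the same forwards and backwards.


Word: "takeukat"
Reversed: "takuekat"
Forward == Backward? takeukat != takuekat
Palindrome = No


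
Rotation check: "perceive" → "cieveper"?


Word: "perceive", Candidate: "cieveper"
Method: check if candidate is substring of word+word
"perceiveperceive" contains "cieveper"? No
Is rotation = No


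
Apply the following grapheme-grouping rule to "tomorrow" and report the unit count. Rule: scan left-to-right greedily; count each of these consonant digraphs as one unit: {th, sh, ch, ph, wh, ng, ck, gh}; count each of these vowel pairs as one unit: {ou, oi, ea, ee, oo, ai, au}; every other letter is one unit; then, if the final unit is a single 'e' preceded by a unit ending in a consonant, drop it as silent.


Word: "tomorrow" (8 letters)
Left-to-right scan:
  (1) 't' (letter)
  (2) 'o' (letter)
  (3) 'm' (letter)
  (4) 'o' (letter)
  (5) 'r' (letter)
  (6) 'r' (letter)
  (7) 'o' (letter)
  (8) 'w' (letter)
Units from scan: 8
Sound units = 8 units


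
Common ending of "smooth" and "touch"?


Word 1: "smooth"
Word 2: "touch"
Comparing from end:
  Pos -1: 'h' == 'h'
  Pos -2: 't' != 'c' (stop)
LCS = "h" (length 1)


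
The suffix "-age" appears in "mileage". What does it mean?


Suffix: -age
Example: mileage (mile + -age)
Meaning = result / collection


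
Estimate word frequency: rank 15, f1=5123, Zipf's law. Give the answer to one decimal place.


Zipf's law: f(r) = f(1) / r
f(1) = 5123
f(15) = 5123 / 15
= 341.5 occurrences


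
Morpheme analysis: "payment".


Word: "payment"
Morphemes: pay / -ment
Each morpheme carries meaning
= 2 morphemes


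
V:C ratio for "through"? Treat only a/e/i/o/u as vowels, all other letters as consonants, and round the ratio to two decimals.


Word: "through"
Vowels (a,e,i,o,u): 2
Consonants: 5
Ratio = 2/5
= 0.40


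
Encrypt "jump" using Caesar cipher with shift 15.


Word: "jump"
Shift: 15
Each letter → (letter + shift) mod 26:
  'j' (9) + 15 = 24 → 'y'
  'u' (20) + 15 = 9 → 'j'
  'm' (12) + 15 = 1 → 'b'
  'p' (15) + 15 = 4 → 'e'
Result = "yjbe"


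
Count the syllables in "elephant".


Word: "elephant"
Syllable breakdown: el | e | phant
Counting: 3 parts
= 3 syllables


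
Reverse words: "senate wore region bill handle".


Original: "senate wore region bill handle"
Words (1..n): senate | wore | region | bill | handle
Reversed (n..1): handle | bill | region | wore | senate
Result = "handle bill region wore senate"


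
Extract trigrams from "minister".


Word: "minister" (length 8)
Number of trigrams = 8 - 3 + 1 = 6
  Position 0: "min"
  Position 1: "ini"
  Position 2: "nis"
  Position 3: "ist"
  Position 4: "ste"
  Position 5: "ter"
Trigrams = "min", "ini", "nis", "ist", "ste", "ter"
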